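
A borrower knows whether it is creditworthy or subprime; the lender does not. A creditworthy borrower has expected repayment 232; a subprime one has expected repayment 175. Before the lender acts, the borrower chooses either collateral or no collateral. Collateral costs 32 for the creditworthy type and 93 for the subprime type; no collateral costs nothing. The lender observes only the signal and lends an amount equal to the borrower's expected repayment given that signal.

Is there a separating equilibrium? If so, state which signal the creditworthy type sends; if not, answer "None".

Try creditworthy → collateral, subprime → no collateral:
  If types separate, collateral earns payment 232 and no collateral earns 175.
  Creditworthy: collateral gives 232 − 32 = 200; no collateral gives 175 − 0 = 175. No deviation. ✓
  Subprime: no collateral gives 175 − 0 = 175; collateral gives 232 − 93 = 139. No deviation. ✓
Both hold — the creditworthy type sends collateral.

collateral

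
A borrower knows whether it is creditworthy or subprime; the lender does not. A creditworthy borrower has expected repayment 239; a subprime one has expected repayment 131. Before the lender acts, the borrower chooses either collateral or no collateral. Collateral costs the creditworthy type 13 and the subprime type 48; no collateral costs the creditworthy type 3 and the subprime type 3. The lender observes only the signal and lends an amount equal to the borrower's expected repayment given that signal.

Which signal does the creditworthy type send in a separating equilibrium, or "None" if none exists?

Try creditworthy → collateral, subprime → no collateral:
  If types separate, collateral earns payment 239 and no collateral earns 131.
  Creditworthy: collateral gives 239 − 13 = 226; no collateral gives 131 − 3 = 128. No deviation. ✓
  Subprime: no collateral gives 131 − 3 = 128; collateral gives 239 − 48 = 191. Would deviate. ✗
Try creditworthy → no collateral, subprime → collateral:
  If types separate, no collateral earns payment 239 and collateral earns 131.
  Creditworthy: no collateral gives 239 − 3 = 236; collateral gives 131 − 13 = 118. No deviation. ✓
  Subprime: collateral gives 131 − 48 = 83; no collateral gives 239 − 3 = 236. Would deviate. ✗
Neither assignment is incentive-compatible.

None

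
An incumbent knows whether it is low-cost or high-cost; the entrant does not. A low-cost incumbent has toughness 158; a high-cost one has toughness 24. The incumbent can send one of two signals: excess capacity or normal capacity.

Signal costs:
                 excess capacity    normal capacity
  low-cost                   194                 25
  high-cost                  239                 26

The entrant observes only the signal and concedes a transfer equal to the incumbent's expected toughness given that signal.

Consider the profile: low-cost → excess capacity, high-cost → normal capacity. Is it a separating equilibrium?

If types separate, excess capacity earns payment 158 and normal capacity earns 24.
Low-cost: excess capacity gives 158 − 194 = -36; normal capacity gives 24 − 25 = -1. Would deviate. ✗
High-cost: normal capacity gives 24 − 26 = -2; excess capacity gives 158 − 239 = -81. No deviation. ✓

No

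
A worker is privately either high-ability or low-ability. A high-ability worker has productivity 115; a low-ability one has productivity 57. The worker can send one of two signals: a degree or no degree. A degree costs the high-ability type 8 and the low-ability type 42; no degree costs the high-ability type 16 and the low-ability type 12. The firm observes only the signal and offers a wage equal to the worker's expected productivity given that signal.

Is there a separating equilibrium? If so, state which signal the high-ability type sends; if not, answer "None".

Try high-ability → degree, low-ability → no degree:
  If types separate, degree earns payment 115 and no degree earns 57.
  High-ability: degree gives 115 − 8 = 107; no degree gives 57 − 16 = 41. No deviation. ✓
  Low-ability: no degree gives 57 − 12 = 45; degree gives 115 − 42 = 73. Would deviate. ✗
Try high-ability → no degree, low-ability → degree:
  If types separate, no degree earns payment 115 and degree earns 57.
  High-ability: no degree gives 115 − 16 = 99; degree gives 57 − 8 = 49. No deviation. ✓
  Low-ability: degree gives 57 − 42 = 15; no degree gives 115 − 12 = 103. Would deviate. ✗
Neither assignment is incentive-compatible.

None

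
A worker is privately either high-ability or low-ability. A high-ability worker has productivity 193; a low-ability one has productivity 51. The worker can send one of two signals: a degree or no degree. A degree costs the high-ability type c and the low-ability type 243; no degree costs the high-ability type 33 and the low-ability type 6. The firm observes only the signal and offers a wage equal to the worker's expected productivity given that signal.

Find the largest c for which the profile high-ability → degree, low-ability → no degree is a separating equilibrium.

Under separation: degree → high-ability (pays 193); no degree → low-ability (pays 51).
Low-ability: 51 − 6 = 45 ≥ 193 − 243 = -50. Holds regardless of c. ✓
High-ability: 193 − c ≥ 51 − 33, so c ≤ 193 − 18 = 175.

175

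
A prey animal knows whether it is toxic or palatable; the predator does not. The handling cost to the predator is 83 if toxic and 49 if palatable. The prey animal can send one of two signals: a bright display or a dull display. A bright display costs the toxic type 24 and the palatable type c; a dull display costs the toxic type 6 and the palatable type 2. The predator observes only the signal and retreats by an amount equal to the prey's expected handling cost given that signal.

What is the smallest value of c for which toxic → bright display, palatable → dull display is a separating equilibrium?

36

Under separation: bright display → toxic (pays 83); dull display → palatable (pays 49).
Toxic: 83 − 24 = 59 ≥ 49 − 6 = 43. Holds regardless of c. ✓
Palatable: 49 − 2 ≥ 83 − c, so c ≥ 83 − 47 = 36.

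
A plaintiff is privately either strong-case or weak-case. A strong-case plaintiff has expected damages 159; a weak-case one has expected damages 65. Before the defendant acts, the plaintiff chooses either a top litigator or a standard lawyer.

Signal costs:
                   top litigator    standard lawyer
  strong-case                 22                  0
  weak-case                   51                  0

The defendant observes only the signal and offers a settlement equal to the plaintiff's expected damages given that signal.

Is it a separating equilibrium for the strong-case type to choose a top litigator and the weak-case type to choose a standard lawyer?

If types separate, top litigator earns payment 159 and standard lawyer earns 65.
Strong-case: top litigator gives 159 − 22 = 137; standard lawyer gives 65 − 0 = 65. No deviation. ✓
Weak-case: standard lawyer gives 65 − 0 = 65; top litigator gives 159 − 51 = 108. Would deviate. ✗

No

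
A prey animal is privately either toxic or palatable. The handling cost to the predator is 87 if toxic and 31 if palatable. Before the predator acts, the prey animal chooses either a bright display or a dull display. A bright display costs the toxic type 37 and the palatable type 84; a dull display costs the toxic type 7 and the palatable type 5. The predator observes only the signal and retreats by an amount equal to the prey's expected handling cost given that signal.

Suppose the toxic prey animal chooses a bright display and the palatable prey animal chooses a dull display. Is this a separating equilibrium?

Yes

Under separation the predator infers type exactly: bright display → toxic (pays 87), dull display → palatable (pays 31).
Toxic: bright display gives 87 − 37 = 50; dull display gives 31 − 7 = 24. No deviation. ✓
Palatable: dull display gives 31 − 5 = 26; bright display gives 87 − 84 = 3. No deviation. ✓
Neither type gains from mimicking the other.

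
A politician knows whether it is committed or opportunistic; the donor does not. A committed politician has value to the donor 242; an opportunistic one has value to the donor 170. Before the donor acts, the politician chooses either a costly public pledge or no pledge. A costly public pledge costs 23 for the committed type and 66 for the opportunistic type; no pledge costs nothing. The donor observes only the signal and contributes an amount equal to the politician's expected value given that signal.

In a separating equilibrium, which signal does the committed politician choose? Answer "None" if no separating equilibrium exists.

None

Try committed → pledge, opportunistic → no pledge:
  Under separation the donor infers type exactly: pledge → committed (pays 242), no pledge → opportunistic (pays 170).
  Committed: pledge gives 242 − 23 = 219; no pledge gives 170 − 0 = 170. No deviation. ✓
  Opportunistic: no pledge gives 170 − 0 = 170; pledge gives 242 − 66 = 176. Would deviate. ✗
Try committed → no pledge, opportunistic → pledge:
  Under separation the donor infers type exactly: no pledge → committed (pays 242), pledge → opportunistic (pays 170).
  Committed: no pledge gives 242 − 0 = 242; pledge gives 170 − 23 = 147. No deviation. ✓
  Opportunistic: pledge gives 170 − 66 = 104; no pledge gives 242 − 0 = 242. Would deviate. ✗
Neither assignment is incentive-compatible.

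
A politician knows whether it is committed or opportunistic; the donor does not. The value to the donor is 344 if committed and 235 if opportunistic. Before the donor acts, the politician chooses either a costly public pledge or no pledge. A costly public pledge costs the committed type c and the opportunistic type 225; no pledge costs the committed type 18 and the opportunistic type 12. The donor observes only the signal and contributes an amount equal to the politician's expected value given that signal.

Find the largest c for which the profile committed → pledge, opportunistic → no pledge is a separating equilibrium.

127

Under separation: pledge → committed (pays 344); no pledge → opportunistic (pays 235).
Opportunistic: 235 − 12 = 223 ≥ 344 − 225 = 119. Holds regardless of c. ✓
Committed: 344 − c ≥ 235 − 18, so c ≤ 344 − 217 = 127.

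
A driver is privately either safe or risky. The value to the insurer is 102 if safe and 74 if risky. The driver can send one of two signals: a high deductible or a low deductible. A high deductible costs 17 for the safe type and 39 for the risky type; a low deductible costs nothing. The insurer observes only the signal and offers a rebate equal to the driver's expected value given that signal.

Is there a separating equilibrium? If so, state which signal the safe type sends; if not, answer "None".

high deductible

Try safe → high deductible, risky → low deductible:
  If types separate, high deductible earns payment 102 and low deductible earns 74.
  Safe: high deductible gives 102 − 17 = 85; low deductible gives 74 − 0 = 74. No deviation. ✓
  Risky: low deductible gives 74 − 0 = 74; high deductible gives 102 − 39 = 63. No deviation. ✓
Both hold — the safe type sends high deductible.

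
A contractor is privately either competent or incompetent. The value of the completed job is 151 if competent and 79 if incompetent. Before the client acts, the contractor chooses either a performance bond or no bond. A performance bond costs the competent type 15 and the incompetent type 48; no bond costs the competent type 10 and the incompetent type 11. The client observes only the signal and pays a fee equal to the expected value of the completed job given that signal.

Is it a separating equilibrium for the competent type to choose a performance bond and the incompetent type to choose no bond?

No

If types separate, bond earns payment 151 and no bond earns 79.
Competent: bond gives 151 − 15 = 136; no bond gives 79 − 10 = 69. No deviation. ✓
Incompetent: no bond gives 79 − 11 = 68; bond gives 151 − 48 = 103. Would deviate. ✗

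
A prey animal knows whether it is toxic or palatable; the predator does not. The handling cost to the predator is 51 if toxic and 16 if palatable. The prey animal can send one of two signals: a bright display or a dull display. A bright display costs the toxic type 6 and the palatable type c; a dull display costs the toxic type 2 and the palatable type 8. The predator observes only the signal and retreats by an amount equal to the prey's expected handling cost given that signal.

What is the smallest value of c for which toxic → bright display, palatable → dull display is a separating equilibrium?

Under separation: bright display → toxic (pays 51); dull display → palatable (pays 16).
Toxic: 51 − 6 = 45 ≥ 16 − 2 = 14. Holds regardless of c. ✓
Palatable: 16 − 8 ≥ 51 − c, so c ≥ 51 − 8 = 43.

43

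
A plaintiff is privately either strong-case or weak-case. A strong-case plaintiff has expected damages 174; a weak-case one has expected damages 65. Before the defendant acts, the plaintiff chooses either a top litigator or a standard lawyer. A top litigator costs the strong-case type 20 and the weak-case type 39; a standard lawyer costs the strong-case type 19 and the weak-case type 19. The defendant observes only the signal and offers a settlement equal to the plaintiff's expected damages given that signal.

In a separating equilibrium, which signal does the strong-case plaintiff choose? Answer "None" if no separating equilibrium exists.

None

Try strong-case → top litigator, weak-case → standard lawyer:
  Under separation the defendant infers type exactly: top litigator → strong-case (pays 174), standard lawyer → weak-case (pays 65).
  Strong-case: top litigator gives 174 − 20 = 154; standard lawyer gives 65 − 19 = 46. No deviation. ✓
  Weak-case: standard lawyer gives 65 − 19 = 46; top litigator gives 174 − 39 = 135. Would deviate. ✗
Try strong-case → standard lawyer, weak-case → top litigator:
  Under separation the defendant infers type exactly: standard lawyer → strong-case (pays 174), top litigator → weak-case (pays 65).
  Strong-case: standard lawyer gives 174 − 19 = 155; top litigator gives 65 − 20 = 45. No deviation. ✓
  Weak-case: top litigator gives 65 − 39 = 26; standard lawyer gives 174 − 19 = 155. Would deviate. ✗
Neither assignment is incentive-compatible.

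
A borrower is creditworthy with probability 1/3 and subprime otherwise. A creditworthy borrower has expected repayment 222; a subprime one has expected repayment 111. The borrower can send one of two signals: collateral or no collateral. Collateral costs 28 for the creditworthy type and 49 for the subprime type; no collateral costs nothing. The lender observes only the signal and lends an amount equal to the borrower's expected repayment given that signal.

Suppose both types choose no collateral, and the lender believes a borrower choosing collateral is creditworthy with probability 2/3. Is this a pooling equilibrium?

No

At the pooled signal (no collateral) the lender holds the prior 1/3 and pays 1/3·222 + 2/3·111 = 148. Off-path (collateral) belief 2/3 gives 2/3·222 + 1/3·111 = 185.
Creditworthy: no collateral gives 148 − 0 = 148; collateral gives 185 − 28 = 157. Deviates. ✗
Subprime: no collateral gives 148 − 0 = 148; collateral gives 185 − 49 = 136. Stays. ✓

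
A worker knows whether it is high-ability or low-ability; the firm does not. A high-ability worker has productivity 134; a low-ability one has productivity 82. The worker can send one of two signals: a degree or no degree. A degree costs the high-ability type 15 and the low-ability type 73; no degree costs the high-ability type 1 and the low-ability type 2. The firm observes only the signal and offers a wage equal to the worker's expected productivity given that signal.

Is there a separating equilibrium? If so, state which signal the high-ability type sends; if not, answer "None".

Try high-ability → degree, low-ability → no degree:
  Under separation the firm infers type exactly: degree → high-ability (pays 134), no degree → low-ability (pays 82).
  High-ability: degree gives 134 − 15 = 119; no degree gives 82 − 1 = 81. No deviation. ✓
  Low-ability: no degree gives 82 − 2 = 80; degree gives 134 − 73 = 61. No deviation. ✓
Both hold — the high-ability type sends degree.

degree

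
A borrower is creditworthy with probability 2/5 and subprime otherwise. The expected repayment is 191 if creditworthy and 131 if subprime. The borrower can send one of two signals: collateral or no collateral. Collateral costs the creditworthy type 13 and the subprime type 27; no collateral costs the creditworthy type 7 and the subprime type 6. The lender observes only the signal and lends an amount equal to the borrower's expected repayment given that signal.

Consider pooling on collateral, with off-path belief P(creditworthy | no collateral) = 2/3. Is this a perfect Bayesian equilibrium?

No

On the equilibrium path (collateral) the lender holds the prior 2/5 and pays 2/5·191 + 3/5·131 = 155. Off-path (no collateral) belief 2/3 gives 2/3·191 + 1/3·131 = 171.
Creditworthy: collateral gives 155 − 13 = 142; no collateral gives 171 − 7 = 164. Deviates. ✗
Subprime: collateral gives 155 − 27 = 128; no collateral gives 171 − 6 = 165. Deviates. ✗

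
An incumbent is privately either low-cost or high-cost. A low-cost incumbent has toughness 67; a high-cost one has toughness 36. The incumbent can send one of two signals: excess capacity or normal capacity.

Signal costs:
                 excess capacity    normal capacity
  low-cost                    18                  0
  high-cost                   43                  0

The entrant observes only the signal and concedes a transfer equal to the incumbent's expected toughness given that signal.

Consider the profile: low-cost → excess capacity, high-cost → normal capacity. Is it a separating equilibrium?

If types separate, excess capacity earns payment 67 and normal capacity earns 36.
Low-cost: excess capacity gives 67 − 18 = 49; normal capacity gives 36 − 0 = 36. No deviation. ✓
High-cost: normal capacity gives 36 − 0 = 36; excess capacity gives 67 − 43 = 24. No deviation. ✓
Both incentive constraints hold.

Yes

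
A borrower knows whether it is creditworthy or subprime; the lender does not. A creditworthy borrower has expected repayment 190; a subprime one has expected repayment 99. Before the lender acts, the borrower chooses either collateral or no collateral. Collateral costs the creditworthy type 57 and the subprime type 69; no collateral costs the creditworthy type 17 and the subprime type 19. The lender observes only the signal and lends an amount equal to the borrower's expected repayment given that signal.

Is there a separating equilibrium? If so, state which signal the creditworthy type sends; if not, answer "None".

None

Try creditworthy → collateral, subprime → no collateral:
  Under separation the lender infers type exactly: collateral → creditworthy (pays 190), no collateral → subprime (pays 99).
  Creditworthy: collateral gives 190 − 57 = 133; no collateral gives 99 − 17 = 82. No deviation. ✓
  Subprime: no collateral gives 99 − 19 = 80; collateral gives 190 − 69 = 121. Would deviate. ✗
Try creditworthy → no collateral, subprime → collateral:
  Under separation the lender infers type exactly: no collateral → creditworthy (pays 190), collateral → subprime (pays 99).
  Creditworthy: no collateral gives 190 − 17 = 173; collateral gives 99 − 57 = 42. No deviation. ✓
  Subprime: collateral gives 99 − 69 = 30; no collateral gives 190 − 19 = 171. Would deviate. ✗
Neither assignment is incentive-compatible.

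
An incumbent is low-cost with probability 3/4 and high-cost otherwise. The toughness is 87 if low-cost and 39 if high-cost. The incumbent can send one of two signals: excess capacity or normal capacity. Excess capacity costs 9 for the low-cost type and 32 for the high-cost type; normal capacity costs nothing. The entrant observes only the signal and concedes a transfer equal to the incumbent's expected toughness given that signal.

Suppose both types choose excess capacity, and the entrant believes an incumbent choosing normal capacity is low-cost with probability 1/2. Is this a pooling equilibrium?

No

At the pooled signal (excess capacity) the entrant holds the prior 3/4 and pays 3/4·87 + 1/4·39 = 75. Off-path (normal capacity) belief 1/2 gives 1/2·87 + 1/2·39 = 63.
Low-cost: excess capacity gives 75 − 9 = 66; normal capacity gives 63 − 0 = 63. Stays. ✓
High-cost: excess capacity gives 75 − 32 = 43; normal capacity gives 63 − 0 = 63. Deviates. ✗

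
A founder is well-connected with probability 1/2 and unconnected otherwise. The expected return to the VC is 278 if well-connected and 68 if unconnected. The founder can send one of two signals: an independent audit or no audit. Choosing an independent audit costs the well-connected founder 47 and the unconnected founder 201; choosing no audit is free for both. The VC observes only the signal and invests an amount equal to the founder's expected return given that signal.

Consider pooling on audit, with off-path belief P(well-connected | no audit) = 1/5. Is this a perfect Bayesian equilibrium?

On the equilibrium path (audit) the VC holds the prior 1/2 and pays 1/2·278 + 1/2·68 = 173. Off-path (no audit) belief 1/5 gives 1/5·278 + 4/5·68 = 110.
Well-connected: audit gives 173 − 47 = 126; no audit gives 110 − 0 = 110. Stays. ✓
Unconnected: audit gives 173 − 201 = -28; no audit gives 110 − 0 = 110. Deviates. ✗

No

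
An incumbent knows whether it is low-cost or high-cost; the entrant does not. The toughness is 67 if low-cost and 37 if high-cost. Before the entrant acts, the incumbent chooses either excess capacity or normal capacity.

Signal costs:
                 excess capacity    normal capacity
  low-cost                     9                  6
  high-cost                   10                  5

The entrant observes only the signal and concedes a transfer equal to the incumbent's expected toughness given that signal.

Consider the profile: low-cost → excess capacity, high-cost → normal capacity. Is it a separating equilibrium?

If types separate, excess capacity earns payment 67 and normal capacity earns 37.
Low-cost: excess capacity gives 67 − 9 = 58; normal capacity gives 37 − 6 = 31. No deviation. ✓
High-cost: normal capacity gives 37 − 5 = 32; excess capacity gives 67 − 10 = 57. Would deviate. ✗

No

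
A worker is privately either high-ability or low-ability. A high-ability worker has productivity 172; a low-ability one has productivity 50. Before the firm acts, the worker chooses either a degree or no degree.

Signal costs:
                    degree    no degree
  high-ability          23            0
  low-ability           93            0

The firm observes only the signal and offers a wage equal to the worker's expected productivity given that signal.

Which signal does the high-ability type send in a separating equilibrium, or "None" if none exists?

Try high-ability → degree, low-ability → no degree:
  If types separate, degree earns payment 172 and no degree earns 50.
  High-ability: degree gives 172 − 23 = 149; no degree gives 50 − 0 = 50. No deviation. ✓
  Low-ability: no degree gives 50 − 0 = 50; degree gives 172 − 93 = 79. Would deviate. ✗
Try high-ability → no degree, low-ability → degree:
  If types separate, no degree earns payment 172 and degree earns 50.
  High-ability: no degree gives 172 − 0 = 172; degree gives 50 − 23 = 27. No deviation. ✓
  Low-ability: degree gives 50 − 93 = -43; no degree gives 172 − 0 = 172. Would deviate. ✗
Neither assignment is incentive-compatible.

None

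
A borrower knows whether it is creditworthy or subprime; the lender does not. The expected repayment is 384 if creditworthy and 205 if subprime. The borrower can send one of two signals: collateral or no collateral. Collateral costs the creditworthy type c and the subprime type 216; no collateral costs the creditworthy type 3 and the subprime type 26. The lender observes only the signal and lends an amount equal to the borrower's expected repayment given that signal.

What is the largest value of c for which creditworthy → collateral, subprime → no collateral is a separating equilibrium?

Under separation: collateral → creditworthy (pays 384); no collateral → subprime (pays 205).
Subprime: 205 − 26 = 179 ≥ 384 − 216 = 168. Holds regardless of c. ✓
Creditworthy: 384 − c ≥ 205 − 3, so c ≤ 384 − 202 = 182.

182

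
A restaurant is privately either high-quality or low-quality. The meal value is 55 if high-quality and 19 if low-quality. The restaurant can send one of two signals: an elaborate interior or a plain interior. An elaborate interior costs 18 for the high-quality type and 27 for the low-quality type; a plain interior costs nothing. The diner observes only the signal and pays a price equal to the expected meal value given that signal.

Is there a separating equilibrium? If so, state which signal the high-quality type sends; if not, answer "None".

Try high-quality → elaborate interior, low-quality → plain interior:
  Under separation the diner infers type exactly: elaborate interior → high-quality (pays 55), plain interior → low-quality (pays 19).
  High-quality: elaborate interior gives 55 − 18 = 37; plain interior gives 19 − 0 = 19. No deviation. ✓
  Low-quality: plain interior gives 19 − 0 = 19; elaborate interior gives 55 − 27 = 28. Would deviate. ✗
Try high-quality → plain interior, low-quality → elaborate interior:
  Under separation the diner infers type exactly: plain interior → high-quality (pays 55), elaborate interior → low-quality (pays 19).
  High-quality: plain interior gives 55 − 0 = 55; elaborate interior gives 19 − 18 = 1. No deviation. ✓
  Low-quality: elaborate interior gives 19 − 27 = -8; plain interior gives 55 − 0 = 55. Would deviate. ✗
Neither assignment is incentive-compatible.

None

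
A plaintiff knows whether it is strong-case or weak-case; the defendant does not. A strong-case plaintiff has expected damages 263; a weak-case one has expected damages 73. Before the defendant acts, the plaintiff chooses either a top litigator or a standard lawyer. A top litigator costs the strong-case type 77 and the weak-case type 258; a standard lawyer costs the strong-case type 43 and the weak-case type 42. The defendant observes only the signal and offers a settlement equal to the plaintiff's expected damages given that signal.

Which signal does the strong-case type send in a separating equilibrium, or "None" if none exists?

top litigator

Try strong-case → top litigator, weak-case → standard lawyer:
  If types separate, top litigator earns payment 263 and standard lawyer earns 73.
  Strong-case: top litigator gives 263 − 77 = 186; standard lawyer gives 73 − 43 = 30. No deviation. ✓
  Weak-case: standard lawyer gives 73 − 42 = 31; top litigator gives 263 − 258 = 5. No deviation. ✓
Both hold — the strong-case type sends top litigator.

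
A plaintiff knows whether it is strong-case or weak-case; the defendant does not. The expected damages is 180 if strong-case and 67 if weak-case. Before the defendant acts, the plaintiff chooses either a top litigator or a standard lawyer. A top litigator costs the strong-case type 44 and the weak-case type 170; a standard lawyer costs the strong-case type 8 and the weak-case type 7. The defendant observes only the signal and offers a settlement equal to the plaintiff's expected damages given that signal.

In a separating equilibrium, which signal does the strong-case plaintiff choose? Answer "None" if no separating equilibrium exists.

Try strong-case → top litigator, weak-case → standard lawyer:
  If types separate, top litigator earns payment 180 and standard lawyer earns 67.
  Strong-case: top litigator gives 180 − 44 = 136; standard lawyer gives 67 − 8 = 59. No deviation. ✓
  Weak-case: standard lawyer gives 67 − 7 = 60; top litigator gives 180 − 170 = 10. No deviation. ✓
Both hold — the strong-case type sends top litigator.

top litigator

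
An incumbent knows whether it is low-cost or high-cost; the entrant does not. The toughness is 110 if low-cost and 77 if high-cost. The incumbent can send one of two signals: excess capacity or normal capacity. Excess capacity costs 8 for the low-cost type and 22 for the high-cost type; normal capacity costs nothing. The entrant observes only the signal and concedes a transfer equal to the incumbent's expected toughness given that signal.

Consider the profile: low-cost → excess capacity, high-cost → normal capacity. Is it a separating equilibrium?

Under separation the entrant infers type exactly: excess capacity → low-cost (pays 110), normal capacity → high-cost (pays 77).
Low-cost: excess capacity gives 110 − 8 = 102; normal capacity gives 77 − 0 = 77. No deviation. ✓
High-cost: normal capacity gives 77 − 0 = 77; excess capacity gives 110 − 22 = 88. Would deviate. ✗

No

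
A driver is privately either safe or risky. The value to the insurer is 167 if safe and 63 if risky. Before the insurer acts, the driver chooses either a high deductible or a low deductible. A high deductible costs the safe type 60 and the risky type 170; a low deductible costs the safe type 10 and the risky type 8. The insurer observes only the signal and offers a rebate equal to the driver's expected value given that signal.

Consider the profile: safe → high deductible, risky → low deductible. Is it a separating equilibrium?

Yes

Under separation the insurer infers type exactly: high deductible → safe (pays 167), low deductible → risky (pays 63).
Safe: high deductible gives 167 − 60 = 107; low deductible gives 63 − 10 = 53. No deviation. ✓
Risky: low deductible gives 63 − 8 = 55; high deductible gives 167 − 170 = -3. No deviation. ✓
Both incentive constraints hold.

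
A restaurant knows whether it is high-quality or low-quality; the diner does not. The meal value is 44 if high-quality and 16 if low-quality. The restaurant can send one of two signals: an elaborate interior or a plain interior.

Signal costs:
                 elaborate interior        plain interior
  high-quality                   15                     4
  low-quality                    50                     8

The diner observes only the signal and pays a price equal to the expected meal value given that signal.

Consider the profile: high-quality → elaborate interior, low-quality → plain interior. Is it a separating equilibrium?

If types separate, elaborate interior earns payment 44 and plain interior earns 16.
High-quality: elaborate interior gives 44 − 15 = 29; plain interior gives 16 − 4 = 12. No deviation. ✓
Low-quality: plain interior gives 16 − 8 = 8; elaborate interior gives 44 − 50 = -6. No deviation. ✓
Both incentive constraints hold.

Yes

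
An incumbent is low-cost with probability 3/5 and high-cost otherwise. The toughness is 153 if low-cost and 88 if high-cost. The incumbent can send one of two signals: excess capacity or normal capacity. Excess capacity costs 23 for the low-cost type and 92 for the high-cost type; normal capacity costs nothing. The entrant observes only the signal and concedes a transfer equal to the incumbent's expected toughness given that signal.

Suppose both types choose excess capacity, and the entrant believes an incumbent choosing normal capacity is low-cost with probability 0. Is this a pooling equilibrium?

At the pooled signal (excess capacity) the entrant holds the prior 3/5 and pays 3/5·153 + 2/5·88 = 127. Off-path (normal capacity) belief 0 gives 0·153 + 1·88 = 88.
Low-cost: excess capacity gives 127 − 23 = 104; normal capacity gives 88 − 0 = 88. Stays. ✓
High-cost: excess capacity gives 127 − 92 = 35; normal capacity gives 88 − 0 = 88. Deviates. ✗

No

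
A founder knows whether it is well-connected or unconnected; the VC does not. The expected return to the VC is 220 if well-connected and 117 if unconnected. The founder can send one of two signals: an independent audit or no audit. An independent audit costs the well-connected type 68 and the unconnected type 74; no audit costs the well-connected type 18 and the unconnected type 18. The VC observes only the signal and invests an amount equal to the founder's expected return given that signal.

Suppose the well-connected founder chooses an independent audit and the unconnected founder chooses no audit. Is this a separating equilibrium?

No

If types separate, audit earns payment 220 and no audit earns 117.
Well-connected: audit gives 220 − 68 = 152; no audit gives 117 − 18 = 99. No deviation. ✓
Unconnected: no audit gives 117 − 18 = 99; audit gives 220 − 74 = 146. Would deviate. ✗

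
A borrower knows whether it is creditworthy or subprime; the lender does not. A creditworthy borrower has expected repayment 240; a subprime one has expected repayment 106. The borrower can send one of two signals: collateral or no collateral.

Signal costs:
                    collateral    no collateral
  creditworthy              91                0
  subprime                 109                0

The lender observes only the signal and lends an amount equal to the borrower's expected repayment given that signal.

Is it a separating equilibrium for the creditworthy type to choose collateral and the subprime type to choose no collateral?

No

If types separate, collateral earns payment 240 and no collateral earns 106.
Creditworthy: collateral gives 240 − 91 = 149; no collateral gives 106 − 0 = 106. No deviation. ✓
Subprime: no collateral gives 106 − 0 = 106; collateral gives 240 − 109 = 131. Would deviate. ✗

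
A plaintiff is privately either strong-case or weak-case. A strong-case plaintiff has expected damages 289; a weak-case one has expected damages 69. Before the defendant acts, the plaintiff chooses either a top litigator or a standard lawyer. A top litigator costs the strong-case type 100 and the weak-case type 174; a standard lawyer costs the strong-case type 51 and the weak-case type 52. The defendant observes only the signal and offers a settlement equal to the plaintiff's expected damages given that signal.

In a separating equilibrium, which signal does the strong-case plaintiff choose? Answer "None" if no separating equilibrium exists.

None

Try strong-case → top litigator, weak-case → standard lawyer:
  If types separate, top litigator earns payment 289 and standard lawyer earns 69.
  Strong-case: top litigator gives 289 − 100 = 189; standard lawyer gives 69 − 51 = 18. No deviation. ✓
  Weak-case: standard lawyer gives 69 − 52 = 17; top litigator gives 289 − 174 = 115. Would deviate. ✗
Try strong-case → standard lawyer, weak-case → top litigator:
  If types separate, standard lawyer earns payment 289 and top litigator earns 69.
  Strong-case: standard lawyer gives 289 − 51 = 238; top litigator gives 69 − 100 = -31. No deviation. ✓
  Weak-case: top litigator gives 69 − 174 = -105; standard lawyer gives 289 − 52 = 237. Would deviate. ✗
Neither assignment is incentive-compatible.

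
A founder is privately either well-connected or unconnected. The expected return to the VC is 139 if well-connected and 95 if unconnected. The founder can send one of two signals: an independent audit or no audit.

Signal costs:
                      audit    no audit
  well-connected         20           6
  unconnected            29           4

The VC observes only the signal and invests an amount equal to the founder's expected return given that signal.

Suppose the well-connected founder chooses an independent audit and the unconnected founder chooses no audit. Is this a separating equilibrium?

If types separate, audit earns payment 139 and no audit earns 95.
Well-connected: audit gives 139 − 20 = 119; no audit gives 95 − 6 = 89. No deviation. ✓
Unconnected: no audit gives 95 − 4 = 91; audit gives 139 − 29 = 110. Would deviate. ✗

No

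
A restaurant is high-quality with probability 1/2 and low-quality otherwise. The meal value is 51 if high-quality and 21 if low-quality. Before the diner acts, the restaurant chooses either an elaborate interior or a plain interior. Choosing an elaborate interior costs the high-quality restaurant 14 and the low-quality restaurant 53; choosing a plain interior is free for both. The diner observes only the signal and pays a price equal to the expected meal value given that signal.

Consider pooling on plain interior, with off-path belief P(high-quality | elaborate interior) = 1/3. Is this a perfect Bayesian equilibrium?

On the equilibrium path (plain interior) the diner holds the prior 1/2 and pays 1/2·51 + 1/2·21 = 36. Off-path (elaborate interior) belief 1/3 gives 1/3·51 + 2/3·21 = 31.
High-quality: plain interior gives 36 − 0 = 36; elaborate interior gives 31 − 14 = 17. Stays. ✓
Low-quality: plain interior gives 36 − 0 = 36; elaborate interior gives 31 − 53 = -22. Stays. ✓
Beliefs are Bayes-consistent on-path and both types best-respond.

Yes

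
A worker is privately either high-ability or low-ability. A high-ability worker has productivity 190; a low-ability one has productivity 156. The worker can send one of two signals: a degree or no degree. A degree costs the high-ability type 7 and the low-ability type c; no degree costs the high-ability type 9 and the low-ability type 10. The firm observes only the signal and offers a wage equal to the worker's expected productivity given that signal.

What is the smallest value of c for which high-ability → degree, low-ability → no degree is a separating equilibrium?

Under separation: degree → high-ability (pays 190); no degree → low-ability (pays 156).
High-ability: 190 − 7 = 183 ≥ 156 − 9 = 147. Holds regardless of c. ✓
Low-ability: 156 − 10 ≥ 190 − c, so c ≥ 190 − 146 = 44.

44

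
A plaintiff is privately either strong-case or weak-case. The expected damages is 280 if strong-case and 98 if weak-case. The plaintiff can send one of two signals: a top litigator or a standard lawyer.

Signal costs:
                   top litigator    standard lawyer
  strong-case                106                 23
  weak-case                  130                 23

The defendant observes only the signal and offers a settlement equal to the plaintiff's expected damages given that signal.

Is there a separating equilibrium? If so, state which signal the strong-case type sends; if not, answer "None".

Try strong-case → top litigator, weak-case → standard lawyer:
  If types separate, top litigator earns payment 280 and standard lawyer earns 98.
  Strong-case: top litigator gives 280 − 106 = 174; standard lawyer gives 98 − 23 = 75. No deviation. ✓
  Weak-case: standard lawyer gives 98 − 23 = 75; top litigator gives 280 − 130 = 150. Would deviate. ✗
Try strong-case → standard lawyer, weak-case → top litigator:
  If types separate, standard lawyer earns payment 280 and top litigator earns 98.
  Strong-case: standard lawyer gives 280 − 23 = 257; top litigator gives 98 − 106 = -8. No deviation. ✓
  Weak-case: top litigator gives 98 − 130 = -32; standard lawyer gives 280 − 23 = 257. Would deviate. ✗
Neither assignment is incentive-compatible.

None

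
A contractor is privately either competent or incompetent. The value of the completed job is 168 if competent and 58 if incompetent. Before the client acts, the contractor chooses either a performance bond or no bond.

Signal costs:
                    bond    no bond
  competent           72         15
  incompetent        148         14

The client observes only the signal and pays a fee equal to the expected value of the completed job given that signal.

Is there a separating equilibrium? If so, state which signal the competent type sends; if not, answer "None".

Try competent → bond, incompetent → no bond:
  If types separate, bond earns payment 168 and no bond earns 58.
  Competent: bond gives 168 − 72 = 96; no bond gives 58 − 15 = 43. No deviation. ✓
  Incompetent: no bond gives 58 − 14 = 44; bond gives 168 − 148 = 20. No deviation. ✓
Both hold — the competent type sends bond.

bond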